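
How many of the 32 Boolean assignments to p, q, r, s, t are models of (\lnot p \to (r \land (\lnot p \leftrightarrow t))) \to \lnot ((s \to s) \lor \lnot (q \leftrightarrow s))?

Initial set: {((\lnot p \to (r \land (\lnot p \leftrightarrow t))) \to \lnot ((s \to s) \lor \lnot (q \leftrightarrow s)))}.
((\lnot p \to (r \land (\lnot p \leftrightarrow t))) \to \lnot ((s \to s) \lor \lnot (q \leftrightarrow s))): β-rule — branch into \lnot (\lnot p \to (r \land (\lnot p \leftrightarrow t)))  //  \lnot ((s \to s) \lor \lnot (q \leftrightarrow s)).
  branch 1 (add \lnot (\lnot p \to (r \land (\lnot p \leftrightarrow t)))):
    \lnot (\lnot p \to (r \land (\lnot p \leftrightarrow t))): α-rule — add \lnot p, \lnot (r \land (\lnot p \leftrightarrow t)).
    \lnot (r \land (\lnot p \leftrightarrow t)): β-rule — branch into \lnot r  //  \lnot (\lnot p \leftrightarrow t).
      branch 1.1 (add \lnot r):
        ○ open, literals {p=F, r=F}.
      branch 1.2 (add \lnot (\lnot p \leftrightarrow t)):
        \lnot (\lnot p \leftrightarrow t): β-rule — branch into \lnot p, \lnot t  //  \lnot \lnot p, t.
          branch 1.2.1 (add \lnot p, \lnot t):
            ○ open, literals {p=F, t=F}.
          branch 1.2.2 (add \lnot \lnot p, t):
            × closes — contains both p and \lnot p.
  branch 2 (add \lnot ((s \to s) \lor \lnot (q \leftrightarrow s))):
    \lnot ((s \to s) \lor \lnot (q \leftrightarrow s)): α-rule — add \lnot (s \to s), \lnot \lnot (q \leftrightarrow s).
    \lnot (s \to s): α-rule — add s, \lnot s.
    × closes — contains both s and \lnot s.
2 branches closed, 2 open.
Each open branch fixes some atoms; the unmentioned ones are free. Counting distinct full assignments: branch {p=F, r=F} (q, s, t) contributes 8 new; branch {p=F, t=F} (q, r, s) contributes 4 new. Total: 12.

12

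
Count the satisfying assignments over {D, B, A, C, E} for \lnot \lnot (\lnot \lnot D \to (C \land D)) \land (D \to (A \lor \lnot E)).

Initial set: {(\lnot \lnot (\lnot \lnot D \to (C \land D)) \land (D \to (A \lor \lnot E)))}.
(\lnot \lnot (\lnot \lnot D \to (C \land D)) \land (D \to (A \lor \lnot E))): α-rule — add \lnot \lnot (\lnot \lnot D \to (C \land D)), (D \to (A \lor \lnot E)).
\lnot \lnot (\lnot \lnot D \to (C \land D)): drop double negation, giving (\lnot \lnot D \to (C \land D)).
(D \to (A \lor \lnot E)): β-rule — branch into \lnot D  //  (A \lor \lnot E).
  branch 1 (add \lnot D):
    (\lnot \lnot D \to (C \land D)): β-rule — branch into \lnot \lnot \lnot D  //  (C \land D).
      branch 1.1 (add \lnot \lnot \lnot D):
        \lnot \lnot \lnot D: drop double negation, giving \lnot D.
        ○ open, literals {D=false}.
      branch 1.2 (add (C \land D)):
        (C \land D): α-rule — add C, D.
        × closes — contains both D and \lnot D.
  branch 2 (add (A \lor \lnot E)):
    (\lnot \lnot D \to (C \land D)): β-rule — branch into \lnot \lnot \lnot D  //  (C \land D).
      branch 2.1 (add \lnot \lnot \lnot D):
        \lnot \lnot \lnot D: drop double negation, giving \lnot D.
        (A \lor \lnot E): β-rule — branch into A  //  \lnot E.
          branch 2.1.1 (add A):
            ○ open, literals {A=true, D=false}.
          branch 2.1.2 (add \lnot E):
            ○ open, literals {D=false, E=false}.
      branch 2.2 (add (C \land D)):
        (C \land D): α-rule — add C, D.
        (A \lor \lnot E): β-rule — branch into A  //  \lnot E.
          branch 2.2.1 (add A):
            ○ open, literals {A=true, C=true, D=true}.
          branch 2.2.2 (add \lnot E):
            ○ open, literals {C=true, D=true, E=false}.
1 branch closed, 5 open.
Each open branch fixes some atoms; the unmentioned ones are free. Counting distinct full assignments: branch {D=false} (B, A, C, E) contributes 16 new; branch {A=true, D=false} (B, C, E) contributes 0 new; branch {D=false, E=false} (B, A, C) contributes 0 new; branch {A=true, C=true, D=true} (B, E) contributes 4 new; branch {C=true, D=true, E=false} (B, A) contributes 2 new. Total: 22.

22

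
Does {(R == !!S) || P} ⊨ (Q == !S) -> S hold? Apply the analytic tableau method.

Initial set: {((R == !!S) || P); !((Q == !S) -> S)}.
!((Q == !S) -> S): α-rule — add (Q == !S), !S.
((R == !!S) || P): β-rule — branch into (R == !!S)  //  P.
  branch 1 (add (R == !!S)):
    (Q == !S): β-rule — branch into Q, !S  //  !Q, !!S.
      branch 1.1 (add Q, !S):
        (R == !!S): β-rule — branch into R, !!S  //  !R, !!!S.
          branch 1.1.1 (add R, !!S):
            !!S: drop double negation, giving S.
            × closes — contains both S and !S.
          branch 1.1.2 (add !R, !!!S):
            !!!S: drop double negation, giving !S.
            ○ open, literals {Q=T, R=F, S=F}.
      branch 1.2 (add !Q, !!S):
        × closes — contains both S and !S.
  branch 2 (add P):
    (Q == !S): β-rule — branch into Q, !S  //  !Q, !!S.
      branch 2.1 (add Q, !S):
        ○ open, literals {P=T, Q=T, S=F}.
      branch 2.2 (add !Q, !!S):
        × closes — contains both S and !S.
3 branches closed, 2 open.
An open branch gives a countermodel: Q=T, R=F, S=F (unmentioned atoms arbitrary); the premises hold there but the conclusion fails.

No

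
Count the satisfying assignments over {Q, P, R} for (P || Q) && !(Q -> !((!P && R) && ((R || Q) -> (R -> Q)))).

Initial set: {((P || Q) && !(Q -> !((!P && R) && ((R || Q) -> (R -> Q)))))}.
((P || Q) && !(Q -> !((!P && R) && ((R || Q) -> (R -> Q))))): α-rule — add (P || Q), !(Q -> !((!P && R) && ((R || Q) -> (R -> Q)))).
!(Q -> !((!P && R) && ((R || Q) -> (R -> Q)))): α-rule — add Q, !!((!P && R) && ((R || Q) -> (R -> Q))).
!!((!P && R) && ((R || Q) -> (R -> Q))): α-rule — add (!P && R), ((R || Q) -> (R -> Q)).
(!P && R): α-rule — add !P, R.
(P || Q): β-rule — branch into P  //  Q.
  branch 1 (add P):
    × closes — contains both P and !P.
  branch 2 (add Q):
    ((R || Q) -> (R -> Q)): β-rule — branch into !(R || Q)  //  (R -> Q).
      branch 2.1 (add !(R || Q)):
        !(R || Q): α-rule — add !R, !Q.
        × closes — contains both R and !R.
      branch 2.2 (add (R -> Q)):
        (R -> Q): β-rule — branch into !R  //  Q.
          branch 2.2.1 (add !R):
            × closes — contains both R and !R.
          branch 2.2.2 (add Q):
            ○ open, literals {P=F, Q=T, R=T}.
3 branches closed, 1 open.
Each open branch fixes some atoms; the unmentioned ones are free. Counting distinct full assignments: branch {P=F, Q=T, R=T} (none free) contributes 1 new. Total: 1.

1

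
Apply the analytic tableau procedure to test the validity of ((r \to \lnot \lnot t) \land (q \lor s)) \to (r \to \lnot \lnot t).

Valid

Assume the negation and expand:
Initial set: {\lnot (((r \to \lnot \lnot t) \land (q \lor s)) \to (r \to \lnot \lnot t))}.
\lnot (((r \to \lnot \lnot t) \land (q \lor s)) \to (r \to \lnot \lnot t)): α-rule — add ((r \to \lnot \lnot t) \land (q \lor s)), \lnot (r \to \lnot \lnot t).
((r \to \lnot \lnot t) \land (q \lor s)): α-rule — add (r \to \lnot \lnot t), (q \lor s).
\lnot (r \to \lnot \lnot t): α-rule — add r, \lnot \lnot \lnot t.
\lnot \lnot \lnot t: drop double negation, giving \lnot t.
(r \to \lnot \lnot t): β-rule — branch into \lnot r  //  \lnot \lnot t.
  branch 1 (add \lnot r):
    × closes — contains both r and \lnot r.
  branch 2 (add \lnot \lnot t):
    \lnot \lnot t: drop double negation, giving t.
    × closes — contains both t and \lnot t.
All 2 branches close.
Every branch closed, so the negation is unsatisfiable and the formula is valid.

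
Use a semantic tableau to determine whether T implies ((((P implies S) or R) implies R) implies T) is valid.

Valid

Assume the negation and expand:
Initial set: {not (T implies ((((P implies S) or R) implies R) implies T))}.
not (T implies ((((P implies S) or R) implies R) implies T)): α-rule — add T, not ((((P implies S) or R) implies R) implies T).
not ((((P implies S) or R) implies R) implies T): α-rule — add (((P implies S) or R) implies R), not T.
× closes — contains both T and not T.
All 1 branch closes.
Every branch closed, so the negation is unsatisfiable and the formula is valid.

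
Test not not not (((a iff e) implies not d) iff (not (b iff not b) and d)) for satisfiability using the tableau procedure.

Satisfiable

Initial set: {not not not (((a iff e) implies not d) iff (not (b iff not b) and d))}.
not not not (((a iff e) implies not d) iff (not (b iff not b) and d)): drop double negation, giving not (((a iff e) implies not d) iff (not (b iff not b) and d)).
not (((a iff e) implies not d) iff (not (b iff not b) and d)): β-rule — branch into ((a iff e) implies not d), not (not (b iff not b) and d)  //  not ((a iff e) implies not d), (not (b iff not b) and d).
  branch 1 (add ((a iff e) implies not d), not (not (b iff not b) and d)):
    ((a iff e) implies not d): β-rule — branch into not (a iff e)  //  not d.
      branch 1.1 (add not (a iff e)):
        not (not (b iff not b) and d): β-rule — branch into not not (b iff not b)  //  not d.
          branch 1.1.1 (add not not (b iff not b)):
            not (a iff e): β-rule — branch into a, not e  //  not a, e.
              branch 1.1.1.1 (add a, not e):
                not not (b iff not b): β-rule — branch into b, not b  //  not b, not not b.
                  branch 1.1.1.1.1 (add b, not b):
                    × closes — contains both b and not b.
                  branch 1.1.1.1.2 (add not b, not not b):
                    × closes — contains both b and not b.
              branch 1.1.1.2 (add not a, e):
                not not (b iff not b): β-rule — branch into b, not b  //  not b, not not b.
                  branch 1.1.1.2.1 (add b, not b):
                    × closes — contains both b and not b.
                  branch 1.1.1.2.2 (add not b, not not b):
                    × closes — contains both b and not b.
          branch 1.1.2 (add not d):
            not (a iff e): β-rule — branch into a, not e  //  not a, e.
              branch 1.1.2.1 (add a, not e):
                ○ open, literals {a=T, d=F, e=F}.
              branch 1.1.2.2 (add not a, e):
                ○ open, literals {a=F, d=F, e=T}.
      branch 1.2 (add not d):
        not (not (b iff not b) and d): β-rule — branch into not not (b iff not b)  //  not d.
          branch 1.2.1 (add not not (b iff not b)):
            not not (b iff not b): β-rule — branch into b, not b  //  not b, not not b.
              branch 1.2.1.1 (add b, not b):
                × closes — contains both b and not b.
              branch 1.2.1.2 (add not b, not not b):
                × closes — contains both b and not b.
          branch 1.2.2 (add not d):
            ○ open, literals {d=F}.
  branch 2 (add not ((a iff e) implies not d), (not (b iff not b) and d)):
    not ((a iff e) implies not d): α-rule — add (a iff e), not not d.
    (not (b iff not b) and d): α-rule — add not (b iff not b), d.
    (a iff e): β-rule — branch into a, e  //  not a, not e.
      branch 2.1 (add a, e):
        not (b iff not b): β-rule — branch into b, not not b  //  not b, not b.
          branch 2.1.1 (add b, not not b):
            ○ open, literals {a=T, b=T, d=T, e=T}.
          branch 2.1.2 (add not b, not b):
            ○ open, literals {a=T, b=F, d=T, e=T}.
      branch 2.2 (add not a, not e):
        not (b iff not b): β-rule — branch into b, not not b  //  not b, not b.
          branch 2.2.1 (add b, not not b):
            ○ open, literals {a=F, b=T, d=T, e=F}.
          branch 2.2.2 (add not b, not b):
            ○ open, literals {a=F, b=F, d=T, e=F}.
6 branches closed, 7 open.
An open branch gives a satisfying assignment: a=T, d=F, e=F.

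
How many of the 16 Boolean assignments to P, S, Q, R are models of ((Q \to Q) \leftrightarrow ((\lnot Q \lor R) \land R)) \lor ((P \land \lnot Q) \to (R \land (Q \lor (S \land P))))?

Initial set: {T (((Q \to Q) \leftrightarrow ((\lnot Q \lor R) \land R)) \lor ((P \land \lnot Q) \to (R \land (Q \lor (S \land P)))))}.
T (((Q \to Q) \leftrightarrow ((\lnot Q \lor R) \land R)) \lor ((P \land \lnot Q) \to (R \land (Q \lor (S \land P))))): β-rule — branch into T ((Q \to Q) \leftrightarrow ((\lnot Q \lor R) \land R))  //  T ((P \land \lnot Q) \to (R \land (Q \lor (S \land P)))).
  branch 1 (add T ((Q \to Q) \leftrightarrow ((\lnot Q \lor R) \land R))):
    T ((Q \to Q) \leftrightarrow ((\lnot Q \lor R) \land R)): β-rule — branch into T (Q \to Q), T ((\lnot Q \lor R) \land R)  //  F (Q \to Q), F ((\lnot Q \lor R) \land R).
      branch 1.1 (add T (Q \to Q), T ((\lnot Q \lor R) \land R)):
        T ((\lnot Q \lor R) \land R): α-rule — add T (\lnot Q \lor R), T R.
        T (Q \to Q): β-rule — branch into F Q  //  T Q.
          branch 1.1.1 (add F Q):
            T (\lnot Q \lor R): β-rule — branch into T \lnot Q  //  T R.
              branch 1.1.1.1 (add T \lnot Q):
                ○ open, literals {Q=0, R=1}.
              branch 1.1.1.2 (add T R):
                ○ open, literals {Q=0, R=1}.
          branch 1.1.2 (add T Q):
            T (\lnot Q \lor R): β-rule — branch into T \lnot Q  //  T R.
              branch 1.1.2.1 (add T \lnot Q):
                × closes — contains both Q and \lnot Q.
              branch 1.1.2.2 (add T R):
                ○ open, literals {Q=1, R=1}.
      branch 1.2 (add F (Q \to Q), F ((\lnot Q \lor R) \land R)):
        F (Q \to Q): α-rule — add T Q, F Q.
        × closes — contains both Q and \lnot Q.
  branch 2 (add T ((P \land \lnot Q) \to (R \land (Q \lor (S \land P))))):
    T ((P \land \lnot Q) \to (R \land (Q \lor (S \land P)))): β-rule — branch into F (P \land \lnot Q)  //  T (R \land (Q \lor (S \land P))).
      branch 2.1 (add F (P \land \lnot Q)):
        F (P \land \lnot Q): β-rule — branch into F P  //  F \lnot Q.
          branch 2.1.1 (add F P):
            ○ open, literals {P=0}.
          branch 2.1.2 (add F \lnot Q):
            ○ open, literals {Q=1}.
      branch 2.2 (add T (R \land (Q \lor (S \land P)))):
        T (R \land (Q \lor (S \land P))): α-rule — add T R, T (Q \lor (S \land P)).
        T (Q \lor (S \land P)): β-rule — branch into T Q  //  T (S \land P).
          branch 2.2.1 (add T Q):
            ○ open, literals {Q=1, R=1}.
          branch 2.2.2 (add T (S \land P)):
            T (S \land P): α-rule — add T S, T P.
            ○ open, literals {P=1, R=1, S=1}.
2 branches closed, 7 open.
Each open branch fixes some atoms; the unmentioned ones are free. Counting distinct full assignments: branch {Q=0, R=1} (P, S) contributes 4 new; branch {Q=0, R=1} (P, S) contributes 0 new; branch {Q=1, R=1} (P, S) contributes 4 new; branch {P=0} (S, Q, R) contributes 4 new; branch {Q=1} (P, S, R) contributes 2 new; branch {Q=1, R=1} (P, S) contributes 0 new; branch {P=1, R=1, S=1} (Q) contributes 0 new. Total: 14.

14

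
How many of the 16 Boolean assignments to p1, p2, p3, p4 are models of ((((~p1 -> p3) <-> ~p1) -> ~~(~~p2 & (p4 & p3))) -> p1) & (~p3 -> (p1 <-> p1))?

Initial set: {T (((((~p1 -> p3) <-> ~p1) -> ~~(~~p2 & (p4 & p3))) -> p1) & (~p3 -> (p1 <-> p1)))}.
T (((((~p1 -> p3) <-> ~p1) -> ~~(~~p2 & (p4 & p3))) -> p1) & (~p3 -> (p1 <-> p1))): α-rule — add T ((((~p1 -> p3) <-> ~p1) -> ~~(~~p2 & (p4 & p3))) -> p1), T (~p3 -> (p1 <-> p1)).
T ((((~p1 -> p3) <-> ~p1) -> ~~(~~p2 & (p4 & p3))) -> p1): β-rule — branch into F (((~p1 -> p3) <-> ~p1) -> ~~(~~p2 & (p4 & p3)))  //  T p1.
  branch 1 (add F (((~p1 -> p3) <-> ~p1) -> ~~(~~p2 & (p4 & p3)))):
    F (((~p1 -> p3) <-> ~p1) -> ~~(~~p2 & (p4 & p3))): α-rule — add T ((~p1 -> p3) <-> ~p1), F ~~(~~p2 & (p4 & p3)).
    F ~~(~~p2 & (p4 & p3)): drop double negation, giving F (~~p2 & (p4 & p3)).
    T (~p3 -> (p1 <-> p1)): β-rule — branch into F ~p3  //  T (p1 <-> p1).
      branch 1.1 (add F ~p3):
        T ((~p1 -> p3) <-> ~p1): β-rule — branch into T (~p1 -> p3), T ~p1  //  F (~p1 -> p3), F ~p1.
          branch 1.1.1 (add T (~p1 -> p3), T ~p1):
            F (~~p2 & (p4 & p3)): β-rule — branch into F ~~p2  //  F (p4 & p3).
              branch 1.1.1.1 (add F ~~p2):
                F ~~p2: drop double negation, giving F p2.
                T (~p1 -> p3): β-rule — branch into F ~p1  //  T p3.
                  branch 1.1.1.1.1 (add F ~p1):
                    × closes — contains both p1 and ~p1.
                  branch 1.1.1.1.2 (add T p3):
                    ○ open, literals {p1=false, p2=false, p3=true}.
              branch 1.1.1.2 (add F (p4 & p3)):
                T (~p1 -> p3): β-rule — branch into F ~p1  //  T p3.
                  branch 1.1.1.2.1 (add F ~p1):
                    × closes — contains both p1 and ~p1.
                  branch 1.1.1.2.2 (add T p3):
                    F (p4 & p3): β-rule — branch into F p4  //  F p3.
                      branch 1.1.1.2.2.1 (add F p4):
                        ○ open, literals {p1=false, p3=true, p4=false}.
                      branch 1.1.1.2.2.2 (add F p3):
                        × closes — contains both p3 and ~p3.
          branch 1.1.2 (add F (~p1 -> p3), F ~p1):
            F (~p1 -> p3): α-rule — add T ~p1, F p3.
            × closes — contains both p1 and ~p1.
      branch 1.2 (add T (p1 <-> p1)):
        T ((~p1 -> p3) <-> ~p1): β-rule — branch into T (~p1 -> p3), T ~p1  //  F (~p1 -> p3), F ~p1.
          branch 1.2.1 (add T (~p1 -> p3), T ~p1):
            F (~~p2 & (p4 & p3)): β-rule — branch into F ~~p2  //  F (p4 & p3).
              branch 1.2.1.1 (add F ~~p2):
                F ~~p2: drop double negation, giving F p2.
                T (p1 <-> p1): β-rule — branch into T p1, T p1  //  F p1, F p1.
                  branch 1.2.1.1.1 (add T p1, T p1):
                    × closes — contains both p1 and ~p1.
                  branch 1.2.1.1.2 (add F p1, F p1):
                    T (~p1 -> p3): β-rule — branch into F ~p1  //  T p3.
                      branch 1.2.1.1.2.1 (add F ~p1):
                        × closes — contains both p1 and ~p1.
                      branch 1.2.1.1.2.2 (add T p3):
                        ○ open, literals {p1=false, p2=false, p3=true}.
              branch 1.2.1.2 (add F (p4 & p3)):
                T (p1 <-> p1): β-rule — branch into T p1, T p1  //  F p1, F p1.
                  branch 1.2.1.2.1 (add T p1, T p1):
                    × closes — contains both p1 and ~p1.
                  branch 1.2.1.2.2 (add F p1, F p1):
                    T (~p1 -> p3): β-rule — branch into F ~p1  //  T p3.
                      branch 1.2.1.2.2.1 (add F ~p1):
                        × closes — contains both p1 and ~p1.
                      branch 1.2.1.2.2.2 (add T p3):
                        F (p4 & p3): β-rule — branch into F p4  //  F p3.
                          branch 1.2.1.2.2.2.1 (add F p4):
                            ○ open, literals {p1=false, p3=true, p4=false}.
                          branch 1.2.1.2.2.2.2 (add F p3):
                            × closes — contains both p3 and ~p3.
          branch 1.2.2 (add F (~p1 -> p3), F ~p1):
            F (~p1 -> p3): α-rule — add T ~p1, F p3.
            × closes — contains both p1 and ~p1.
  branch 2 (add T p1):
    T (~p3 -> (p1 <-> p1)): β-rule — branch into F ~p3  //  T (p1 <-> p1).
      branch 2.1 (add F ~p3):
        ○ open, literals {p1=true, p3=true}.
      branch 2.2 (add T (p1 <-> p1)):
        T (p1 <-> p1): β-rule — branch into T p1, T p1  //  F p1, F p1.
          branch 2.2.1 (add T p1, T p1):
            ○ open, literals {p1=true}.
          branch 2.2.2 (add F p1, F p1):
            × closes — contains both p1 and ~p1.
11 branches closed, 6 open.
Each open branch fixes some atoms; the unmentioned ones are free. Counting distinct full assignments: branch {p1=false, p2=false, p3=true} (p4) contributes 2 new; branch {p1=false, p3=true, p4=false} (p2) contributes 1 new; branch {p1=false, p2=false, p3=true} (p4) contributes 0 new; branch {p1=false, p3=true, p4=false} (p2) contributes 0 new; branch {p1=true, p3=true} (p2, p4) contributes 4 new; branch {p1=true} (p2, p3, p4) contributes 4 new. Total: 11.

11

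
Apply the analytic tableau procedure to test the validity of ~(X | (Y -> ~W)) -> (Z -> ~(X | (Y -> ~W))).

Assume the negation and expand:
Initial set: {~(~(X | (Y -> ~W)) -> (Z -> ~(X | (Y -> ~W))))}.
~(~(X | (Y -> ~W)) -> (Z -> ~(X | (Y -> ~W)))): α-rule — add ~(X | (Y -> ~W)), ~(Z -> ~(X | (Y -> ~W))).
~(X | (Y -> ~W)): α-rule — add ~X, ~(Y -> ~W).
~(Z -> ~(X | (Y -> ~W))): α-rule — add Z, ~~(X | (Y -> ~W)).
~(Y -> ~W): α-rule — add Y, ~~W.
~~(X | (Y -> ~W)): β-rule — branch into X  //  (Y -> ~W).
  branch 1 (add X):
    × closes — contains both X and ~X.
  branch 2 (add (Y -> ~W)):
    (Y -> ~W): β-rule — branch into ~Y  //  ~W.
      branch 2.1 (add ~Y):
        × closes — contains both Y and ~Y.
      branch 2.2 (add ~W):
        × closes — contains both W and ~W.
All 3 branches close.
Every branch closed, so the negation is unsatisfiable and the formula is valid.

Valid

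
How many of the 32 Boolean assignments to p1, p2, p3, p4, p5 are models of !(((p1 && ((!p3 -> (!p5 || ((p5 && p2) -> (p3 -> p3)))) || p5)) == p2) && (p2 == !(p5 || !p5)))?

Initial set: {T !(((p1 && ((!p3 -> (!p5 || ((p5 && p2) -> (p3 -> p3)))) || p5)) == p2) && (p2 == !(p5 || !p5)))}.
T !(((p1 && ((!p3 -> (!p5 || ((p5 && p2) -> (p3 -> p3)))) || p5)) == p2) && (p2 == !(p5 || !p5))): β-rule — branch into F ((p1 && ((!p3 -> (!p5 || ((p5 && p2) -> (p3 -> p3)))) || p5)) == p2)  //  F (p2 == !(p5 || !p5)).
  branch 1 (add F ((p1 && ((!p3 -> (!p5 || ((p5 && p2) -> (p3 -> p3)))) || p5)) == p2)):
    F ((p1 && ((!p3 -> (!p5 || ((p5 && p2) -> (p3 -> p3)))) || p5)) == p2): β-rule — branch into T (p1 && ((!p3 -> (!p5 || ((p5 && p2) -> (p3 -> p3)))) || p5)), F p2  //  F (p1 && ((!p3 -> (!p5 || ((p5 && p2) -> (p3 -> p3)))) || p5)), T p2.
      branch 1.1 (add T (p1 && ((!p3 -> (!p5 || ((p5 && p2) -> (p3 -> p3)))) || p5)), F p2):
        T (p1 && ((!p3 -> (!p5 || ((p5 && p2) -> (p3 -> p3)))) || p5)): α-rule — add T p1, T ((!p3 -> (!p5 || ((p5 && p2) -> (p3 -> p3)))) || p5).
        T ((!p3 -> (!p5 || ((p5 && p2) -> (p3 -> p3)))) || p5): β-rule — branch into T (!p3 -> (!p5 || ((p5 && p2) -> (p3 -> p3))))  //  T p5.
          branch 1.1.1 (add T (!p3 -> (!p5 || ((p5 && p2) -> (p3 -> p3))))):
            T (!p3 -> (!p5 || ((p5 && p2) -> (p3 -> p3)))): β-rule — branch into F !p3  //  T (!p5 || ((p5 && p2) -> (p3 -> p3))).
              branch 1.1.1.1 (add F !p3):
                ○ open, literals {p1=1, p2=0, p3=1}.
              branch 1.1.1.2 (add T (!p5 || ((p5 && p2) -> (p3 -> p3)))):
                T (!p5 || ((p5 && p2) -> (p3 -> p3))): β-rule — branch into T !p5  //  T ((p5 && p2) -> (p3 -> p3)).
                  branch 1.1.1.2.1 (add T !p5):
                    ○ open, literals {p1=1, p2=0, p5=0}.
                  branch 1.1.1.2.2 (add T ((p5 && p2) -> (p3 -> p3))):
                    T ((p5 && p2) -> (p3 -> p3)): β-rule — branch into F (p5 && p2)  //  T (p3 -> p3).
                      branch 1.1.1.2.2.1 (add F (p5 && p2)):
                        F (p5 && p2): β-rule — branch into F p5  //  F p2.
                          branch 1.1.1.2.2.1.1 (add F p5):
                            ○ open, literals {p1=1, p2=0, p5=0}.
                          branch 1.1.1.2.2.1.2 (add F p2):
                            ○ open, literals {p1=1, p2=0}.
                      branch 1.1.1.2.2.2 (add T (p3 -> p3)):
                        T (p3 -> p3): β-rule — branch into F p3  //  T p3.
                          branch 1.1.1.2.2.2.1 (add F p3):
                            ○ open, literals {p1=1, p2=0, p3=0}.
                          branch 1.1.1.2.2.2.2 (add T p3):
                            ○ open, literals {p1=1, p2=0, p3=1}.
          branch 1.1.2 (add T p5):
            ○ open, literals {p1=1, p2=0, p5=1}.
      branch 1.2 (add F (p1 && ((!p3 -> (!p5 || ((p5 && p2) -> (p3 -> p3)))) || p5)), T p2):
        F (p1 && ((!p3 -> (!p5 || ((p5 && p2) -> (p3 -> p3)))) || p5)): β-rule — branch into F p1  //  F ((!p3 -> (!p5 || ((p5 && p2) -> (p3 -> p3)))) || p5).
          branch 1.2.1 (add F p1):
            ○ open, literals {p1=0, p2=1}.
          branch 1.2.2 (add F ((!p3 -> (!p5 || ((p5 && p2) -> (p3 -> p3)))) || p5)):
            F ((!p3 -> (!p5 || ((p5 && p2) -> (p3 -> p3)))) || p5): α-rule — add F (!p3 -> (!p5 || ((p5 && p2) -> (p3 -> p3)))), F p5.
            F (!p3 -> (!p5 || ((p5 && p2) -> (p3 -> p3)))): α-rule — add T !p3, F (!p5 || ((p5 && p2) -> (p3 -> p3))).
            F (!p5 || ((p5 && p2) -> (p3 -> p3))): α-rule — add F !p5, F ((p5 && p2) -> (p3 -> p3)).
            × closes — contains both p5 and !p5.
  branch 2 (add F (p2 == !(p5 || !p5))):
    F (p2 == !(p5 || !p5)): β-rule — branch into T p2, F !(p5 || !p5)  //  F p2, T !(p5 || !p5).
      branch 2.1 (add T p2, F !(p5 || !p5)):
        F !(p5 || !p5): β-rule — branch into T p5  //  T !p5.
          branch 2.1.1 (add T p5):
            ○ open, literals {p2=1, p5=1}.
          branch 2.1.2 (add T !p5):
            ○ open, literals {p2=1, p5=0}.
      branch 2.2 (add F p2, T !(p5 || !p5)):
        T !(p5 || !p5): α-rule — add F p5, F !p5.
        × closes — contains both p5 and !p5.
2 branches closed, 10 open.
Each open branch fixes some atoms; the unmentioned ones are free. Counting distinct full assignments: branch {p1=1, p2=0, p3=1} (p4, p5) contributes 4 new; branch {p1=1, p2=0, p5=0} (p3, p4) contributes 2 new; branch {p1=1, p2=0, p5=0} (p3, p4) contributes 0 new; branch {p1=1, p2=0} (p3, p4, p5) contributes 2 new; branch {p1=1, p2=0, p3=0} (p4, p5) contributes 0 new; branch {p1=1, p2=0, p3=1} (p4, p5) contributes 0 new; branch {p1=1, p2=0, p5=1} (p3, p4) contributes 0 new; branch {p1=0, p2=1} (p3, p4, p5) contributes 8 new; branch {p2=1, p5=1} (p1, p3, p4) contributes 4 new; branch {p2=1, p5=0} (p1, p3, p4) contributes 4 new. Total: 24.

24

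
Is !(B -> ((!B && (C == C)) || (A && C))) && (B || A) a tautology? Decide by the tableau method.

Assume the negation and expand:
Initial set: {F (!(B -> ((!B && (C == C)) || (A && C))) && (B || A))}.
F (!(B -> ((!B && (C == C)) || (A && C))) && (B || A)): β-rule — branch into F !(B -> ((!B && (C == C)) || (A && C)))  //  F (B || A).
  branch 1 (add F !(B -> ((!B && (C == C)) || (A && C)))):
    F !(B -> ((!B && (C == C)) || (A && C))): β-rule — branch into F B  //  T ((!B && (C == C)) || (A && C)).
      branch 1.1 (add F B):
        ○ open, literals {B=0}.
      branch 1.2 (add T ((!B && (C == C)) || (A && C))):
        T ((!B && (C == C)) || (A && C)): β-rule — branch into T (!B && (C == C))  //  T (A && C).
          branch 1.2.1 (add T (!B && (C == C))):
            T (!B && (C == C)): α-rule — add T !B, T (C == C).
            T (C == C): β-rule — branch into T C, T C  //  F C, F C.
              branch 1.2.1.1 (add T C, T C):
                ○ open, literals {B=0, C=1}.
              branch 1.2.1.2 (add F C, F C):
                ○ open, literals {B=0, C=0}.
          branch 1.2.2 (add T (A && C)):
            T (A && C): α-rule — add T A, T C.
            ○ open, literals {A=1, C=1}.
  branch 2 (add F (B || A)):
    F (B || A): α-rule — add F B, F A.
    ○ open, literals {A=0, B=0}.
0 branches closed, 5 open.
An open branch gives a countermodel: B=0 (unmentioned atoms arbitrary); under it the original formula is false.

Not valid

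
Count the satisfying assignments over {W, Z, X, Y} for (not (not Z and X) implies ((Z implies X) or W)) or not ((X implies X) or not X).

Initial set: {((not (not Z and X) implies ((Z implies X) or W)) or not ((X implies X) or not X))}.
((not (not Z and X) implies ((Z implies X) or W)) or not ((X implies X) or not X)): β-rule — branch into (not (not Z and X) implies ((Z implies X) or W))  //  not ((X implies X) or not X).
  branch 1 (add (not (not Z and X) implies ((Z implies X) or W))):
    (not (not Z and X) implies ((Z implies X) or W)): β-rule — branch into not not (not Z and X)  //  ((Z implies X) or W).
      branch 1.1 (add not not (not Z and X)):
        not not (not Z and X): α-rule — add not Z, X.
        ○ open, literals {X=T, Z=F}.
      branch 1.2 (add ((Z implies X) or W)):
        ((Z implies X) or W): β-rule — branch into (Z implies X)  //  W.
          branch 1.2.1 (add (Z implies X)):
            (Z implies X): β-rule — branch into not Z  //  X.
              branch 1.2.1.1 (add not Z):
                ○ open, literals {Z=F}.
              branch 1.2.1.2 (add X):
                ○ open, literals {X=T}.
          branch 1.2.2 (add W):
            ○ open, literals {W=T}.
  branch 2 (add not ((X implies X) or not X)):
    not ((X implies X) or not X): α-rule — add not (X implies X), not not X.
    not (X implies X): α-rule — add X, not X.
    × closes — contains both X and not X.
1 branch closed, 4 open.
Each open branch fixes some atoms; the unmentioned ones are free. Counting distinct full assignments: branch {X=T, Z=F} (W, Y) contributes 4 new; branch {Z=F} (W, X, Y) contributes 4 new; branch {X=T} (W, Z, Y) contributes 4 new; branch {W=T} (Z, X, Y) contributes 2 new. Total: 14.

14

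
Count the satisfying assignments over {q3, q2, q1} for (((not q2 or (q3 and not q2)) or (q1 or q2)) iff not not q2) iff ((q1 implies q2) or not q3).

5

Initial set: {((((not q2 or (q3 and not q2)) or (q1 or q2)) iff not not q2) iff ((q1 implies q2) or not q3))}.
((((not q2 or (q3 and not q2)) or (q1 or q2)) iff not not q2) iff ((q1 implies q2) or not q3)): β-rule — branch into (((not q2 or (q3 and not q2)) or (q1 or q2)) iff not not q2), ((q1 implies q2) or not q3)  //  not (((not q2 or (q3 and not q2)) or (q1 or q2)) iff not not q2), not ((q1 implies q2) or not q3).
  branch 1 (add (((not q2 or (q3 and not q2)) or (q1 or q2)) iff not not q2), ((q1 implies q2) or not q3)):
    (((not q2 or (q3 and not q2)) or (q1 or q2)) iff not not q2): β-rule — branch into ((not q2 or (q3 and not q2)) or (q1 or q2)), not not q2  //  not ((not q2 or (q3 and not q2)) or (q1 or q2)), not not not q2.
      branch 1.1 (add ((not q2 or (q3 and not q2)) or (q1 or q2)), not not q2):
        not not q2: drop double negation, giving q2.
        ((q1 implies q2) or not q3): β-rule — branch into (q1 implies q2)  //  not q3.
          branch 1.1.1 (add (q1 implies q2)):
            ((not q2 or (q3 and not q2)) or (q1 or q2)): β-rule — branch into (not q2 or (q3 and not q2))  //  (q1 or q2).
              branch 1.1.1.1 (add (not q2 or (q3 and not q2))):
                (q1 implies q2): β-rule — branch into not q1  //  q2.
                  branch 1.1.1.1.1 (add not q1):
                    (not q2 or (q3 and not q2)): β-rule — branch into not q2  //  (q3 and not q2).
                      branch 1.1.1.1.1.1 (add not q2):
                        × closes — contains both q2 and not q2.
                      branch 1.1.1.1.1.2 (add (q3 and not q2)):
                        (q3 and not q2): α-rule — add q3, not q2.
                        × closes — contains both q2 and not q2.
                  branch 1.1.1.1.2 (add q2):
                    (not q2 or (q3 and not q2)): β-rule — branch into not q2  //  (q3 and not q2).
                      branch 1.1.1.1.2.1 (add not q2):
                        × closes — contains both q2 and not q2.
                      branch 1.1.1.1.2.2 (add (q3 and not q2)):
                        (q3 and not q2): α-rule — add q3, not q2.
                        × closes — contains both q2 and not q2.
              branch 1.1.1.2 (add (q1 or q2)):
                (q1 implies q2): β-rule — branch into not q1  //  q2.
                  branch 1.1.1.2.1 (add not q1):
                    (q1 or q2): β-rule — branch into q1  //  q2.
                      branch 1.1.1.2.1.1 (add q1):
                        × closes — contains both q1 and not q1.
                      branch 1.1.1.2.1.2 (add q2):
                        ○ open, literals {q1=F, q2=T}.
                  branch 1.1.1.2.2 (add q2):
                    (q1 or q2): β-rule — branch into q1  //  q2.
                      branch 1.1.1.2.2.1 (add q1):
                        ○ open, literals {q1=T, q2=T}.
                      branch 1.1.1.2.2.2 (add q2):
                        ○ open, literals {q2=T}.
          branch 1.1.2 (add not q3):
            ((not q2 or (q3 and not q2)) or (q1 or q2)): β-rule — branch into (not q2 or (q3 and not q2))  //  (q1 or q2).
              branch 1.1.2.1 (add (not q2 or (q3 and not q2))):
                (not q2 or (q3 and not q2)): β-rule — branch into not q2  //  (q3 and not q2).
                  branch 1.1.2.1.1 (add not q2):
                    × closes — contains both q2 and not q2.
                  branch 1.1.2.1.2 (add (q3 and not q2)):
                    (q3 and not q2): α-rule — add q3, not q2.
                    × closes — contains both q3 and not q3.
              branch 1.1.2.2 (add (q1 or q2)):
                (q1 or q2): β-rule — branch into q1  //  q2.
                  branch 1.1.2.2.1 (add q1):
                    ○ open, literals {q1=T, q2=T, q3=F}.
                  branch 1.1.2.2.2 (add q2):
                    ○ open, literals {q2=T, q3=F}.
      branch 1.2 (add not ((not q2 or (q3 and not q2)) or (q1 or q2)), not not not q2):
        not ((not q2 or (q3 and not q2)) or (q1 or q2)): α-rule — add not (not q2 or (q3 and not q2)), not (q1 or q2).
        not not not q2: drop double negation, giving not q2.
        not (not q2 or (q3 and not q2)): α-rule — add not not q2, not (q3 and not q2).
        × closes — contains both q2 and not q2.
  branch 2 (add not (((not q2 or (q3 and not q2)) or (q1 or q2)) iff not not q2), not ((q1 implies q2) or not q3)):
    not ((q1 implies q2) or not q3): α-rule — add not (q1 implies q2), not not q3.
    not (q1 implies q2): α-rule — add q1, not q2.
    not (((not q2 or (q3 and not q2)) or (q1 or q2)) iff not not q2): β-rule — branch into ((not q2 or (q3 and not q2)) or (q1 or q2)), not not not q2  //  not ((not q2 or (q3 and not q2)) or (q1 or q2)), not not q2.
      branch 2.1 (add ((not q2 or (q3 and not q2)) or (q1 or q2)), not not not q2):
        not not not q2: drop double negation, giving not q2.
        ((not q2 or (q3 and not q2)) or (q1 or q2)): β-rule — branch into (not q2 or (q3 and not q2))  //  (q1 or q2).
          branch 2.1.1 (add (not q2 or (q3 and not q2))):
            (not q2 or (q3 and not q2)): β-rule — branch into not q2  //  (q3 and not q2).
              branch 2.1.1.1 (add not q2):
                ○ open, literals {q1=T, q2=F, q3=T}.
              branch 2.1.1.2 (add (q3 and not q2)):
                (q3 and not q2): α-rule — add q3, not q2.
                ○ open, literals {q1=T, q2=F, q3=T}.
          branch 2.1.2 (add (q1 or q2)):
            (q1 or q2): β-rule — branch into q1  //  q2.
              branch 2.1.2.1 (add q1):
                ○ open, literals {q1=T, q2=F, q3=T}.
              branch 2.1.2.2 (add q2):
                × closes — contains both q2 and not q2.
      branch 2.2 (add not ((not q2 or (q3 and not q2)) or (q1 or q2)), not not q2):
        not ((not q2 or (q3 and not q2)) or (q1 or q2)): α-rule — add not (not q2 or (q3 and not q2)), not (q1 or q2).
        not not q2: drop double negation, giving q2.
        × closes — contains both q2 and not q2.
10 branches closed, 8 open.
Each open branch fixes some atoms; the unmentioned ones are free. Counting distinct full assignments: branch {q1=F, q2=T} (q3) contributes 2 new; branch {q1=T, q2=T} (q3) contributes 2 new; branch {q2=T} (q3, q1) contributes 0 new; branch {q1=T, q2=T, q3=F} (none free) contributes 0 new; branch {q2=T, q3=F} (q1) contributes 0 new; branch {q1=T, q2=F, q3=T} (none free) contributes 1 new; branch {q1=T, q2=F, q3=T} (none free) contributes 0 new; branch {q1=T, q2=F, q3=T} (none free) contributes 0 new. Total: 5.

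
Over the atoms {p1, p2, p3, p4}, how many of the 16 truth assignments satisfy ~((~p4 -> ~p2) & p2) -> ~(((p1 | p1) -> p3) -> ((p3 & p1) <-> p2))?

8

Initial set: {(~((~p4 -> ~p2) & p2) -> ~(((p1 | p1) -> p3) -> ((p3 & p1) <-> p2)))}.
(~((~p4 -> ~p2) & p2) -> ~(((p1 | p1) -> p3) -> ((p3 & p1) <-> p2))): β-rule — branch into ~~((~p4 -> ~p2) & p2)  //  ~(((p1 | p1) -> p3) -> ((p3 & p1) <-> p2)).
  branch 1 (add ~~((~p4 -> ~p2) & p2)):
    ~~((~p4 -> ~p2) & p2): α-rule — add (~p4 -> ~p2), p2.
    (~p4 -> ~p2): β-rule — branch into ~~p4  //  ~p2.
      branch 1.1 (add ~~p4):
        ○ open, literals {p2=true, p4=true}.
      branch 1.2 (add ~p2):
        × closes — contains both p2 and ~p2.
  branch 2 (add ~(((p1 | p1) -> p3) -> ((p3 & p1) <-> p2))):
    ~(((p1 | p1) -> p3) -> ((p3 & p1) <-> p2)): α-rule — add ((p1 | p1) -> p3), ~((p3 & p1) <-> p2).
    ((p1 | p1) -> p3): β-rule — branch into ~(p1 | p1)  //  p3.
      branch 2.1 (add ~(p1 | p1)):
        ~(p1 | p1): α-rule — add ~p1, ~p1.
        ~((p3 & p1) <-> p2): β-rule — branch into (p3 & p1), ~p2  //  ~(p3 & p1), p2.
          branch 2.1.1 (add (p3 & p1), ~p2):
            (p3 & p1): α-rule — add p3, p1.
            × closes — contains both p1 and ~p1.
          branch 2.1.2 (add ~(p3 & p1), p2):
            ~(p3 & p1): β-rule — branch into ~p3  //  ~p1.
              branch 2.1.2.1 (add ~p3):
                ○ open, literals {p1=false, p2=true, p3=false}.
              branch 2.1.2.2 (add ~p1):
                ○ open, literals {p1=false, p2=true}.
      branch 2.2 (add p3):
        ~((p3 & p1) <-> p2): β-rule — branch into (p3 & p1), ~p2  //  ~(p3 & p1), p2.
          branch 2.2.1 (add (p3 & p1), ~p2):
            (p3 & p1): α-rule — add p3, p1.
            ○ open, literals {p1=true, p2=false, p3=true}.
          branch 2.2.2 (add ~(p3 & p1), p2):
            ~(p3 & p1): β-rule — branch into ~p3  //  ~p1.
              branch 2.2.2.1 (add ~p3):
                × closes — contains both p3 and ~p3.
              branch 2.2.2.2 (add ~p1):
                ○ open, literals {p1=false, p2=true, p3=true}.
3 branches closed, 5 open.
Each open branch fixes some atoms; the unmentioned ones are free. Counting distinct full assignments: branch {p2=true, p4=true} (p1, p3) contributes 4 new; branch {p1=false, p2=true, p3=false} (p4) contributes 1 new; branch {p1=false, p2=true} (p3, p4) contributes 1 new; branch {p1=true, p2=false, p3=true} (p4) contributes 2 new; branch {p1=false, p2=true, p3=true} (p4) contributes 0 new. Total: 8.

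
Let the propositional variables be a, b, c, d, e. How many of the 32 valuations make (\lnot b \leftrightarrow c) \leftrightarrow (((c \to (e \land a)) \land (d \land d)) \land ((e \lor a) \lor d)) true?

16

Initial set: {((\lnot b \leftrightarrow c) \leftrightarrow (((c \to (e \land a)) \land (d \land d)) \land ((e \lor a) \lor d)))}.
((\lnot b \leftrightarrow c) \leftrightarrow (((c \to (e \land a)) \land (d \land d)) \land ((e \lor a) \lor d))): β-rule — branch into (\lnot b \leftrightarrow c), (((c \to (e \land a)) \land (d \land d)) \land ((e \lor a) \lor d))  //  \lnot (\lnot b \leftrightarrow c), \lnot (((c \to (e \land a)) \land (d \land d)) \land ((e \lor a) \lor d)).
  branch 1 (add (\lnot b \leftrightarrow c), (((c \to (e \land a)) \land (d \land d)) \land ((e \lor a) \lor d))):
    (((c \to (e \land a)) \land (d \land d)) \land ((e \lor a) \lor d)): α-rule — add ((c \to (e \land a)) \land (d \land d)), ((e \lor a) \lor d).
    ((c \to (e \land a)) \land (d \land d)): α-rule — add (c \to (e \land a)), (d \land d).
    (d \land d): α-rule — add d, d.
    (\lnot b \leftrightarrow c): β-rule — branch into \lnot b, c  //  \lnot \lnot b, \lnot c.
      branch 1.1 (add \lnot b, c):
        ((e \lor a) \lor d): β-rule — branch into (e \lor a)  //  d.
          branch 1.1.1 (add (e \lor a)):
            (c \to (e \land a)): β-rule — branch into \lnot c  //  (e \land a).
              branch 1.1.1.1 (add \lnot c):
                × closes — contains both c and \lnot c.
              branch 1.1.1.2 (add (e \land a)):
                (e \land a): α-rule — add e, a.
                (e \lor a): β-rule — branch into e  //  a.
                  branch 1.1.1.2.1 (add e):
                    ○ open, literals {a=true, b=false, c=true, d=true, e=true}.
                  branch 1.1.1.2.2 (add a):
                    ○ open, literals {a=true, b=false, c=true, d=true, e=true}.
          branch 1.1.2 (add d):
            (c \to (e \land a)): β-rule — branch into \lnot c  //  (e \land a).
              branch 1.1.2.1 (add \lnot c):
                × closes — contains both c and \lnot c.
              branch 1.1.2.2 (add (e \land a)):
                (e \land a): α-rule — add e, a.
                ○ open, literals {a=true, b=false, c=true, d=true, e=true}.
      branch 1.2 (add \lnot \lnot b, \lnot c):
        ((e \lor a) \lor d): β-rule — branch into (e \lor a)  //  d.
          branch 1.2.1 (add (e \lor a)):
            (c \to (e \land a)): β-rule — branch into \lnot c  //  (e \land a).
              branch 1.2.1.1 (add \lnot c):
                (e \lor a): β-rule — branch into e  //  a.
                  branch 1.2.1.1.1 (add e):
                    ○ open, literals {b=true, c=false, d=true, e=true}.
                  branch 1.2.1.1.2 (add a):
                    ○ open, literals {a=true, b=true, c=false, d=true}.
              branch 1.2.1.2 (add (e \land a)):
                (e \land a): α-rule — add e, a.
                (e \lor a): β-rule — branch into e  //  a.
                  branch 1.2.1.2.1 (add e):
                    ○ open, literals {a=true, b=true, c=false, d=true, e=true}.
                  branch 1.2.1.2.2 (add a):
                    ○ open, literals {a=true, b=true, c=false, d=true, e=true}.
          branch 1.2.2 (add d):
            (c \to (e \land a)): β-rule — branch into \lnot c  //  (e \land a).
              branch 1.2.2.1 (add \lnot c):
                ○ open, literals {b=true, c=false, d=true}.
              branch 1.2.2.2 (add (e \land a)):
                (e \land a): α-rule — add e, a.
                ○ open, literals {a=true, b=true, c=false, d=true, e=true}.
  branch 2 (add \lnot (\lnot b \leftrightarrow c), \lnot (((c \to (e \land a)) \land (d \land d)) \land ((e \lor a) \lor d))):
    \lnot (\lnot b \leftrightarrow c): β-rule — branch into \lnot b, \lnot c  //  \lnot \lnot b, c.
      branch 2.1 (add \lnot b, \lnot c):
        \lnot (((c \to (e \land a)) \land (d \land d)) \land ((e \lor a) \lor d)): β-rule — branch into \lnot ((c \to (e \land a)) \land (d \land d))  //  \lnot ((e \lor a) \lor d).
          branch 2.1.1 (add \lnot ((c \to (e \land a)) \land (d \land d))):
            \lnot ((c \to (e \land a)) \land (d \land d)): β-rule — branch into \lnot (c \to (e \land a))  //  \lnot (d \land d).
              branch 2.1.1.1 (add \lnot (c \to (e \land a))):
                \lnot (c \to (e \land a)): α-rule — add c, \lnot (e \land a).
                × closes — contains both c and \lnot c.
              branch 2.1.1.2 (add \lnot (d \land d)):
                \lnot (d \land d): β-rule — branch into \lnot d  //  \lnot d.
                  branch 2.1.1.2.1 (add \lnot d):
                    ○ open, literals {b=false, c=false, d=false}.
                  branch 2.1.1.2.2 (add \lnot d):
                    ○ open, literals {b=false, c=false, d=false}.
          branch 2.1.2 (add \lnot ((e \lor a) \lor d)):
            \lnot ((e \lor a) \lor d): α-rule — add \lnot (e \lor a), \lnot d.
            \lnot (e \lor a): α-rule — add \lnot e, \lnot a.
            ○ open, literals {a=false, b=false, c=false, d=false, e=false}.
      branch 2.2 (add \lnot \lnot b, c):
        \lnot (((c \to (e \land a)) \land (d \land d)) \land ((e \lor a) \lor d)): β-rule — branch into \lnot ((c \to (e \land a)) \land (d \land d))  //  \lnot ((e \lor a) \lor d).
          branch 2.2.1 (add \lnot ((c \to (e \land a)) \land (d \land d))):
            \lnot ((c \to (e \land a)) \land (d \land d)): β-rule — branch into \lnot (c \to (e \land a))  //  \lnot (d \land d).
              branch 2.2.1.1 (add \lnot (c \to (e \land a))):
                \lnot (c \to (e \land a)): α-rule — add c, \lnot (e \land a).
                \lnot (e \land a): β-rule — branch into \lnot e  //  \lnot a.
                  branch 2.2.1.1.1 (add \lnot e):
                    ○ open, literals {b=true, c=true, e=false}.
                  branch 2.2.1.1.2 (add \lnot a):
                    ○ open, literals {a=false, b=true, c=true}.
              branch 2.2.1.2 (add \lnot (d \land d)):
                \lnot (d \land d): β-rule — branch into \lnot d  //  \lnot d.
                  branch 2.2.1.2.1 (add \lnot d):
                    ○ open, literals {b=true, c=true, d=false}.
                  branch 2.2.1.2.2 (add \lnot d):
                    ○ open, literals {b=true, c=true, d=false}.
          branch 2.2.2 (add \lnot ((e \lor a) \lor d)):
            \lnot ((e \lor a) \lor d): α-rule — add \lnot (e \lor a), \lnot d.
            \lnot (e \lor a): α-rule — add \lnot e, \lnot a.
            ○ open, literals {a=false, b=true, c=true, d=false, e=false}.
3 branches closed, 17 open.
Each open branch fixes some atoms; the unmentioned ones are free. Counting distinct full assignments: branch {a=true, b=false, c=true, d=true, e=true} (none free) contributes 1 new; branch {a=true, b=false, c=true, d=true, e=true} (none free) contributes 0 new; branch {a=true, b=false, c=true, d=true, e=true} (none free) contributes 0 new; branch {b=true, c=false, d=true, e=true} (a) contributes 2 new; branch {a=true, b=true, c=false, d=true} (e) contributes 1 new; branch {a=true, b=true, c=false, d=true, e=true} (none free) contributes 0 new; branch {a=true, b=true, c=false, d=true, e=true} (none free) contributes 0 new; branch {b=true, c=false, d=true} (a, e) contributes 1 new; branch {a=true, b=true, c=false, d=true, e=true} (none free) contributes 0 new; branch {b=false, c=false, d=false} (a, e) contributes 4 new; branch {b=false, c=false, d=false} (a, e) contributes 0 new; branch {a=false, b=false, c=false, d=false, e=false} (none free) contributes 0 new; branch {b=true, c=true, e=false} (a, d) contributes 4 new; branch {a=false, b=true, c=true} (d, e) contributes 2 new; branch {b=true, c=true, d=false} (a, e) contributes 1 new; branch {b=true, c=true, d=false} (a, e) contributes 0 new; branch {a=false, b=true, c=true, d=false, e=false} (none free) contributes 0 new. Total: 16.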